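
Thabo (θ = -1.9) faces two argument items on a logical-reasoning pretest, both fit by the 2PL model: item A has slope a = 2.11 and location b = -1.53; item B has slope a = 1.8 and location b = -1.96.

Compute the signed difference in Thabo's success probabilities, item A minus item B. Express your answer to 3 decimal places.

-0.213

P(θ) = 1 / (1 + exp(−a(θ − b)))
P_A = 0.3142
P_B = 0.5270
P_A − P_B = -0.2128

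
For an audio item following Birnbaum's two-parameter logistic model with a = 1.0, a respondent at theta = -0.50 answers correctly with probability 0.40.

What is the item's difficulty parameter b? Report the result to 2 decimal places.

P(theta) = 1 / (1 + exp(−a(theta − b)))
logit(0.40) = ln(0.40/0.60) = -0.4055
b = theta − logit/(a) = -0.50 − (-0.4055)/1.0000 = -0.0945

-0.09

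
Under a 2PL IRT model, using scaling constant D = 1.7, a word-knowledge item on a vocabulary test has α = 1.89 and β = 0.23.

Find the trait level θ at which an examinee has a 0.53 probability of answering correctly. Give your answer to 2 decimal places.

P(θ) = 1 / (1 + exp(−D·α(θ − β)))
logit = ln(0.5300/0.4700) = 0.1201
θ = β + logit/(1.7·α) = 0.23 + 0.1201/3.2130 = 0.2674

0.27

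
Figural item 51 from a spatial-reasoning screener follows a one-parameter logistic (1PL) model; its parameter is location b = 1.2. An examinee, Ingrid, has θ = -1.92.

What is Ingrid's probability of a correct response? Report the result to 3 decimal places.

P(θ) = 1 / (1 + exp(−(θ − b)))
Exponent: (-1.92 − 1.2) = -3.1200
1/(1 + e^{3.1200}) = 0.0423
P = 0.0423

0.042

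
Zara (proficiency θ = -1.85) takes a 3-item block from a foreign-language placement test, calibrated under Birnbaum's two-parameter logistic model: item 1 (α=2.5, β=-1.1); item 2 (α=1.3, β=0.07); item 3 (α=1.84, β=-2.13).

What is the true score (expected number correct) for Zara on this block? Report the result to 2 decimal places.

P(θ) = 1 / (1 + exp(−α(θ − β)))
P_1 = 1/(1+e^{1.8750}) = 0.1330
P_2 = 1/(1+e^{2.4960}) = 0.0761
P_3 = 1/(1+e^{-0.5152}) = 0.6260
E[score] = 0.1330 + 0.0761 + 0.6260 = 0.8351

0.84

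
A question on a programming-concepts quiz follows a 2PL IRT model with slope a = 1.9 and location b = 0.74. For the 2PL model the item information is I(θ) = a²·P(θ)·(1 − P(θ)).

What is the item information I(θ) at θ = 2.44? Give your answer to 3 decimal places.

0.132

P = 1/(1+e^{-3.2300}) = 0.9619
P(1−P) = 0.9619 × 0.0381 = 0.0366
I = a² × P(1−P) = 1.9² × 0.0366 = 0.13214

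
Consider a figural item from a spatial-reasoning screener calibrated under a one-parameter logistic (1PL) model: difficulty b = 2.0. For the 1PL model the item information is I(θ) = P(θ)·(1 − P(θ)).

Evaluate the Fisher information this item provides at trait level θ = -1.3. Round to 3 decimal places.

P = 1/(1+e^{3.3000}) = 0.0356
P(1−P) = 0.0356 × 0.9644 = 0.0343
I = P(1−P) = 0.03431

0.034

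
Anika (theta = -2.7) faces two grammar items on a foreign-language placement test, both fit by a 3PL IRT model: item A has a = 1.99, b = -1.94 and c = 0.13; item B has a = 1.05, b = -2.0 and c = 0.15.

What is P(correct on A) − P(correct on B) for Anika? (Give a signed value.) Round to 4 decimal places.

-0.1384

P(theta) = c + (1 − c) · 1 / (1 + exp(−a(theta − b)))
P_A = 0.2871
P_B = 0.4255
P_A − P_B = -0.1384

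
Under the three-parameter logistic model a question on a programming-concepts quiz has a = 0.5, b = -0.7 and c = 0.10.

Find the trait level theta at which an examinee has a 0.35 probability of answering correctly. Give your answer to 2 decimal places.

P(theta) = c + (1 − c) · 1 / (1 + exp(−a(theta − b)))
Remove guessing floor: (0.35 − 0.10)/(1 − 0.10) = 0.2778
logit = ln(0.2778/0.7222) = -0.9555
theta = b + logit/(a) = -0.7 + (-0.9555)/0.5000 = -2.6110

-2.61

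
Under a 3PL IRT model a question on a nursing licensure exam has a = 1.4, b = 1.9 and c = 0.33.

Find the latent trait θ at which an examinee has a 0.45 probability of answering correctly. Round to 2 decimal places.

P(θ) = c + (1 − c) · 1 / (1 + exp(−a(θ − b)))
Remove guessing floor: (0.45 − 0.33)/(1 − 0.33) = 0.1791
logit = ln(0.1791/0.8209) = -1.5224
θ = b + logit/(a) = 1.9 + (-1.5224)/1.4000 = 0.8126

0.81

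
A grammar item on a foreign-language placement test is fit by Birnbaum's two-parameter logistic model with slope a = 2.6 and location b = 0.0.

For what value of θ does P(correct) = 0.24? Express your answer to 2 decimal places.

P(θ) = 1 / (1 + exp(−a(θ − b)))
logit = ln(0.2400/0.7600) = -1.1527
θ = b + logit/(a) = 0.0 + (-1.1527)/2.6000 = -0.4433

-0.44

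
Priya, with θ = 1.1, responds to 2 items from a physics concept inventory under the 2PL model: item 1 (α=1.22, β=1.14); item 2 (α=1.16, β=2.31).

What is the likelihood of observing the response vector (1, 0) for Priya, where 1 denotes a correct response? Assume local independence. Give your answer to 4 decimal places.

0.3916

P(θ) = 1 / (1 + exp(−α(θ − β)))
P_1 = 1/(1+e^{0.0488}) = 0.4878
P_2 = 1/(1+e^{1.4036}) = 0.1972
L = P_1 × (1−P_2) = 0.4878 × 0.8028 = 0.39159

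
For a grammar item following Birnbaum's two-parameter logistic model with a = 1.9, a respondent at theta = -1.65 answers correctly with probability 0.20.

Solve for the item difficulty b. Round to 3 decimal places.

-0.920

P(theta) = 1 / (1 + exp(−a(theta − b)))
logit(0.20) = ln(0.20/0.80) = -1.3863
b = theta − logit/(a) = -1.65 − (-1.3863)/1.9000 = -0.9204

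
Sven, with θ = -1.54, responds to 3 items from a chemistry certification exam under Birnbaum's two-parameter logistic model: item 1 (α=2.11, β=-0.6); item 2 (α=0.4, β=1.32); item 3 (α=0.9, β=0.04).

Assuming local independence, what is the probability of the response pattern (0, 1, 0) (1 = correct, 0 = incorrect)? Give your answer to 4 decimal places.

P(θ) = 1 / (1 + exp(−α(θ − β)))
P_1 = 1/(1+e^{1.9834}) = 0.1210
P_2 = 1/(1+e^{1.1440}) = 0.2416
P_3 = 1/(1+e^{1.4220}) = 0.1943
L = (1−P_1) × P_2 × (1−P_3) = 0.8790 × 0.2416 × 0.8057 = 0.17109

0.1711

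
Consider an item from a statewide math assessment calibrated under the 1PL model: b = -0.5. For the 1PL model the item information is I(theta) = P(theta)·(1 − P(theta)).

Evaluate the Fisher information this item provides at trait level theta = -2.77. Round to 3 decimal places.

P = 1/(1+e^{2.2700}) = 0.0936
P(1−P) = 0.0936 × 0.9064 = 0.0849
I = P(1−P) = 0.08487

0.085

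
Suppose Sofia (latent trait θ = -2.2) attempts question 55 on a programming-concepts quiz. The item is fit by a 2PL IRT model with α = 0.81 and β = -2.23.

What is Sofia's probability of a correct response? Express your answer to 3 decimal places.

P(θ) = 1 / (1 + exp(−α(θ − β)))
Exponent: 0.81 × (-2.2 − (-2.23)) = 0.0243
1/(1 + e^{-0.0243}) = 0.5061

0.506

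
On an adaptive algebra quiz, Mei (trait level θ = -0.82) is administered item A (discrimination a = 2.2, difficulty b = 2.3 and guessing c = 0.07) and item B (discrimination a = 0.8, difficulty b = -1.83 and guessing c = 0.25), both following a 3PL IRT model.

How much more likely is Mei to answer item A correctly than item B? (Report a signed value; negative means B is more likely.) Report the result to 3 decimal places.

-0.698

P(θ) = c + (1 − c) · 1 / (1 + exp(−a(θ − b)))
P_A = 0.0710
P_B = 0.7688
P_A − P_B = -0.6978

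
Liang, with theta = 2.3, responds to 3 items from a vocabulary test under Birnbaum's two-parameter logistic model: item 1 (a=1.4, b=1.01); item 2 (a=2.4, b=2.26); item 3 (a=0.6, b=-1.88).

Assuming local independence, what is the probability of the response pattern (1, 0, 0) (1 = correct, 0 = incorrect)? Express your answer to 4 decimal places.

0.0308

P(theta) = 1 / (1 + exp(−a(theta − b)))
P_1 = 1/(1+e^{-1.8060}) = 0.8589
P_2 = 1/(1+e^{-0.0960}) = 0.5240
P_3 = 1/(1+e^{-2.5080}) = 0.9247
L = P_1 × (1−P_2) × (1−P_3) = 0.8589 × 0.4760 × 0.0753 = 0.03079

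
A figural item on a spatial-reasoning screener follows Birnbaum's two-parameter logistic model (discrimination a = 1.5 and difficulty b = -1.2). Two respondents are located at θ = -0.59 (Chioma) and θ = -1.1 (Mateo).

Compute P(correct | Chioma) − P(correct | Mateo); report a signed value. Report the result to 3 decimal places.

0.177

P(θ) = 1 / (1 + exp(−a(θ − b)))
P(Chioma) = 0.7140  [exponent 0.9150]
P(Mateo) = 0.5374  [exponent 0.1500]
Difference = 0.7140 − 0.5374 = 0.1766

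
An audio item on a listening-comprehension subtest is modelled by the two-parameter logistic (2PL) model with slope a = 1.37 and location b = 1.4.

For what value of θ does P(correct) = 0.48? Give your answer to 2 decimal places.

1.34

P(θ) = 1 / (1 + exp(−a(θ − b)))
logit = ln(0.4800/0.5200) = -0.0800
θ = b + logit/(a) = 1.4 + (-0.0800)/1.3700 = 1.3416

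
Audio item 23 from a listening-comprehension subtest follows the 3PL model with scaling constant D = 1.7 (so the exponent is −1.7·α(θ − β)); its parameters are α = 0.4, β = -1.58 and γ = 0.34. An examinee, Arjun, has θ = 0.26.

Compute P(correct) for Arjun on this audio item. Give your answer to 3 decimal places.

0.853

P(θ) = γ + (1 − γ) · 1 / (1 + exp(−D·α(θ − β)))
Exponent: 1.7 × 0.4 × (0.26 − (-1.58)) = 1.2512
1/(1 + e^{-1.2512}) = 0.7775
P = 0.34 + 0.66 × 0.7775 = 0.8532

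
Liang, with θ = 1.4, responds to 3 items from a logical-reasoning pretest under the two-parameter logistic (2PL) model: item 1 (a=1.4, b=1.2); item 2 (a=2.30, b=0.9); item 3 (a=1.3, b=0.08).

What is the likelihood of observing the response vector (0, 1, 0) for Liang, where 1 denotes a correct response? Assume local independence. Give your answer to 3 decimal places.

P(θ) = 1 / (1 + exp(−a(θ − b)))
P_1 = 1/(1+e^{-0.2800}) = 0.5695
P_2 = 1/(1+e^{-1.1500}) = 0.7595
P_3 = 1/(1+e^{-1.7160}) = 0.8476
L = (1−P_1) × P_2 × (1−P_3) = 0.4305 × 0.7595 × 0.1524 = 0.04982

0.050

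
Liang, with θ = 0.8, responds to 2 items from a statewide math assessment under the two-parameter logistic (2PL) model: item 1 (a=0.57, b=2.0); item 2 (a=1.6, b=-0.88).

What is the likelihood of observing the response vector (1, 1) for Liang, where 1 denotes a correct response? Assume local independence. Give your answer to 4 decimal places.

P(θ) = 1 / (1 + exp(−a(θ − b)))
P_1 = 1/(1+e^{0.6840}) = 0.3354
P_2 = 1/(1+e^{-2.6880}) = 0.9363
L = P_1 × P_2 = 0.3354 × 0.9363 = 0.31401

0.3140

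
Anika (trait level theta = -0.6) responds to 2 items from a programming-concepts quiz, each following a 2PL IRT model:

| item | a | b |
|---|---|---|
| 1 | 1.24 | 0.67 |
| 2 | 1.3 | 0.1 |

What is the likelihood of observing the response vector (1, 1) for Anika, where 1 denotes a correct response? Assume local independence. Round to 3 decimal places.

P(theta) = 1 / (1 + exp(−a(theta − b)))
P_1 = 1/(1+e^{1.5748}) = 0.1715
P_2 = 1/(1+e^{0.9100}) = 0.2870
L = P_1 × P_2 = 0.1715 × 0.2870 = 0.04923

0.049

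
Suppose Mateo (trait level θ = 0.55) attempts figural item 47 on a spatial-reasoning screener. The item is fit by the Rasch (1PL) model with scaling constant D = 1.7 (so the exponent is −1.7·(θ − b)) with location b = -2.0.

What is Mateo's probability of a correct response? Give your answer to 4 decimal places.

0.9871

P(θ) = 1 / (1 + exp(−D·(θ − b)))
Exponent: 1.7 × (0.55 − (-2.0)) = 4.3350
1/(1 + e^{-4.3350}) = 0.9871
P = 0.9871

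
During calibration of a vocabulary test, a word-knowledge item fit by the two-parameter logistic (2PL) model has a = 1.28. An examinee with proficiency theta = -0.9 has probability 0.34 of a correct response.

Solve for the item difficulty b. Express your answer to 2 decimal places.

-0.38

P(theta) = 1 / (1 + exp(−a(theta − b)))
logit(0.34) = ln(0.34/0.66) = -0.6633
b = theta − logit/(a) = -0.9 − (-0.6633)/1.2800 = -0.3818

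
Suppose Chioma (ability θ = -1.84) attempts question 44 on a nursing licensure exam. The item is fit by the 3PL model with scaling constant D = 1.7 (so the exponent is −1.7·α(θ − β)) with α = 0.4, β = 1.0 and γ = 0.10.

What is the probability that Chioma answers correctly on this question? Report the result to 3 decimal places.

0.214

P(θ) = γ + (1 − γ) · 1 / (1 + exp(−D·α(θ − β)))
Exponent: 1.7 × 0.4 × (-1.84 − 1.0) = -1.9312
1/(1 + e^{1.9312}) = 0.1266
P = 0.10 + 0.90 × 0.1266 = 0.2140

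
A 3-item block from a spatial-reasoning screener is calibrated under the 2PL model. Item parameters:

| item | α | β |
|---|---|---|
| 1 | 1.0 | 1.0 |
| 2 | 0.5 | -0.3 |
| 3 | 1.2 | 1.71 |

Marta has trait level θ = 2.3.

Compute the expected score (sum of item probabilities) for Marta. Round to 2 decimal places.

2.24

P(θ) = 1 / (1 + exp(−α(θ − β)))
P_1 = 1/(1+e^{-1.3000}) = 0.7858
P_2 = 1/(1+e^{-1.3000}) = 0.7858
P_3 = 1/(1+e^{-0.7080}) = 0.6700
E[score] = 0.7858 + 0.7858 + 0.6700 = 2.2416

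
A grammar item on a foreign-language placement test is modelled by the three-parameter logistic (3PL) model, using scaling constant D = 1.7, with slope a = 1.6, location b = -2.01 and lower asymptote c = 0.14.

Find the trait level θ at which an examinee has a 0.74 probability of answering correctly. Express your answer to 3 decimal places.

P(θ) = c + (1 − c) · 1 / (1 + exp(−D·a(θ − b)))
Remove guessing floor: (0.74 − 0.14)/(1 − 0.14) = 0.6977
logit = ln(0.6977/0.3023) = 0.8362
θ = b + logit/(1.7·a) = -2.01 + 0.8362/2.7200 = -1.7026

-1.703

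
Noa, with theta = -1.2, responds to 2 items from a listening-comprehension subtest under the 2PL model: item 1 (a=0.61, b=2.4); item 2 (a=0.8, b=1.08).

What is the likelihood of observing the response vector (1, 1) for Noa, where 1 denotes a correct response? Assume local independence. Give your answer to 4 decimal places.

P(theta) = 1 / (1 + exp(−a(theta − b)))
P_1 = 1/(1+e^{2.1960}) = 0.1001
P_2 = 1/(1+e^{1.8240}) = 0.1390
L = P_1 × P_2 = 0.1001 × 0.1390 = 0.01391

0.0139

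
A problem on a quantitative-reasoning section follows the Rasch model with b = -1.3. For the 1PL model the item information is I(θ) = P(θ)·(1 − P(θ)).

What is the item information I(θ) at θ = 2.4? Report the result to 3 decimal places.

0.024

P = 1/(1+e^{-3.7000}) = 0.9759
P(1−P) = 0.9759 × 0.0241 = 0.0235
I = P(1−P) = 0.02354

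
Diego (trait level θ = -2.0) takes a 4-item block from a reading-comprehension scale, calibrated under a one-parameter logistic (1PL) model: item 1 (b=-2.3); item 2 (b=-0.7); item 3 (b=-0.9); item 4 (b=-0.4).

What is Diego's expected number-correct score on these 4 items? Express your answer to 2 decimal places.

1.21

P(θ) = 1 / (1 + exp(−(θ − b)))
P_1 = 1/(1+e^{-0.3000}) = 0.5744
P_2 = 1/(1+e^{1.3000}) = 0.2142
P_3 = 1/(1+e^{1.1000}) = 0.2497
P_4 = 1/(1+e^{1.6000}) = 0.1680
E[score] = 0.5744 + 0.2142 + 0.2497 + 0.1680 = 1.2063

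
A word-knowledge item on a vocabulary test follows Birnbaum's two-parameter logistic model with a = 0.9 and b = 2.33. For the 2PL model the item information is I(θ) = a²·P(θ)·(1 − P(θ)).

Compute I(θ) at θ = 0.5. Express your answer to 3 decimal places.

P = 1/(1+e^{1.6470}) = 0.1615
P(1−P) = 0.1615 × 0.8385 = 0.1354
I = a² × P(1−P) = 0.9² × 0.1354 = 0.10970

0.110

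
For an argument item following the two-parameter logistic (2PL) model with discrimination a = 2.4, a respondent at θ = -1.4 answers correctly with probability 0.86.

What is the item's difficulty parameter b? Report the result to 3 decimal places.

-2.156

P(θ) = 1 / (1 + exp(−a(θ − b)))
logit(0.86) = ln(0.86/0.14) = 1.8153
b = θ − logit/(a) = -1.4 − 1.8153/2.4000 = -2.1564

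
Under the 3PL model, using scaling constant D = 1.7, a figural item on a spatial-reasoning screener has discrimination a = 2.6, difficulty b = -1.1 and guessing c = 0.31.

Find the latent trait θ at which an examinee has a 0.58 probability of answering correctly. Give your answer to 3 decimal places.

-1.200

P(θ) = c + (1 − c) · 1 / (1 + exp(−D·a(θ − b)))
Remove guessing floor: (0.58 − 0.31)/(1 − 0.31) = 0.3913
logit = ln(0.3913/0.6087) = -0.4418
θ = b + logit/(1.7·a) = -1.1 + (-0.4418)/4.4200 = -1.2000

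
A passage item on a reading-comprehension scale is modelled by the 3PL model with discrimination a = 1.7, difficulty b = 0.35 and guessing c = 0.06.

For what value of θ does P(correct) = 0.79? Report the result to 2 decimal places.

P(θ) = c + (1 − c) · 1 / (1 + exp(−a(θ − b)))
Remove guessing floor: (0.79 − 0.06)/(1 − 0.06) = 0.7766
logit = ln(0.7766/0.2234) = 1.2459
θ = b + logit/(a) = 0.35 + 1.2459/1.7000 = 1.0829

1.08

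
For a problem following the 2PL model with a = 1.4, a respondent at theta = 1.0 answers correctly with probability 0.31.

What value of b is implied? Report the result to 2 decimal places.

1.57

P(theta) = 1 / (1 + exp(−a(theta − b)))
logit(0.31) = ln(0.31/0.69) = -0.8001
b = theta − logit/(a) = 1.0 − (-0.8001)/1.4000 = 1.5715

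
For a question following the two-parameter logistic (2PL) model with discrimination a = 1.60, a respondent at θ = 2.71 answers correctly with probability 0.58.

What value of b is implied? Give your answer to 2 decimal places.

2.51

P(θ) = 1 / (1 + exp(−a(θ − b)))
logit(0.58) = ln(0.58/0.42) = 0.3228
b = θ − logit/(a) = 2.71 − 0.3228/1.6000 = 2.5083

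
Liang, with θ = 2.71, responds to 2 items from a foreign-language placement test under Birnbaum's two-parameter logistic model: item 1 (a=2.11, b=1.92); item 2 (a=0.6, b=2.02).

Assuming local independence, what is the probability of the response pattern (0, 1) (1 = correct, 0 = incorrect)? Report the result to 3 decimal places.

P(θ) = 1 / (1 + exp(−a(θ − b)))
P_1 = 1/(1+e^{-1.6669}) = 0.8412
P_2 = 1/(1+e^{-0.4140}) = 0.6020
L = (1−P_1) × P_2 = 0.1588 × 0.6020 = 0.09563

0.096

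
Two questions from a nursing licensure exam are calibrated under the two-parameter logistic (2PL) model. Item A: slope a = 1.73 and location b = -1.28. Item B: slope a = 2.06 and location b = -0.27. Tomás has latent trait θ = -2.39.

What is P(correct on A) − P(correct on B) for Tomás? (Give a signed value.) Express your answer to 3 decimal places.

P(θ) = 1 / (1 + exp(−a(θ − b)))
P_A = 0.1278
P_B = 0.0125
P_A − P_B = 0.1153

0.115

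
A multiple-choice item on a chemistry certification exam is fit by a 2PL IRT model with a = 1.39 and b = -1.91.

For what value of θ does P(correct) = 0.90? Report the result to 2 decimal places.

P(θ) = 1 / (1 + exp(−a(θ − b)))
logit = ln(0.9000/0.1000) = 2.1972
θ = b + logit/(a) = -1.91 + 2.1972/1.3900 = -0.3293

-0.33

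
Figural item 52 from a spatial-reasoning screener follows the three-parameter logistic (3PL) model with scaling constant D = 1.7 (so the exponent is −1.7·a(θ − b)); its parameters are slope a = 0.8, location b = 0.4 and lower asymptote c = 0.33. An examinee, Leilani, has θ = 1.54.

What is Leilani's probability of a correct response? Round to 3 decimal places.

P(θ) = c + (1 − c) · 1 / (1 + exp(−D·a(θ − b)))
Exponent: 1.7 × 0.8 × (1.54 − 0.4) = 1.5504
1/(1 + e^{-1.5504}) = 0.8250
P = 0.33 + 0.67 × 0.8250 = 0.8827

0.883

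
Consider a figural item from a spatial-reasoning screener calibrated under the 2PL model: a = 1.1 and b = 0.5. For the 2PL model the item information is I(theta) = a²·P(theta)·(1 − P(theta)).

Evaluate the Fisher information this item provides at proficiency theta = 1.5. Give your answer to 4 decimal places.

0.2267

P = 1/(1+e^{-1.1000}) = 0.7503
P(1−P) = 0.7503 × 0.2497 = 0.1874
I = a² × P(1−P) = 1.1² × 0.1874 = 0.22672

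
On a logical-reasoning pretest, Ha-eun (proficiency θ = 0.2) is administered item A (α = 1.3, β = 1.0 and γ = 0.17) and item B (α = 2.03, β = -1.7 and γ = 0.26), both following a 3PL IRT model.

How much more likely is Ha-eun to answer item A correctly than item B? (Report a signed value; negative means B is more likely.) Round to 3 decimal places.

P(θ) = γ + (1 − γ) · 1 / (1 + exp(−α(θ − β)))
P_A = 0.3868
P_B = 0.9847
P_A − P_B = -0.5979

-0.598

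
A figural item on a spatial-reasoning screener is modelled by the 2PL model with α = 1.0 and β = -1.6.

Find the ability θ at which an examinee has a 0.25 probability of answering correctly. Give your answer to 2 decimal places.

P(θ) = 1 / (1 + exp(−α(θ − β)))
logit = ln(0.2500/0.7500) = -1.0986
θ = β + logit/(α) = -1.6 + (-1.0986)/1.0000 = -2.6986

-2.70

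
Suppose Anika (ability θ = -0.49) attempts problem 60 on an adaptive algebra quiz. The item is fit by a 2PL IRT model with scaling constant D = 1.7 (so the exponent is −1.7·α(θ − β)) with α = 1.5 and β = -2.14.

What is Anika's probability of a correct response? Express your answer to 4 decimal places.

P(θ) = 1 / (1 + exp(−D·α(θ − β)))
Exponent: 1.7 × 1.5 × (-0.49 − (-2.14)) = 4.2075
1/(1 + e^{-4.2075}) = 0.9853
P = 0.9853

0.9853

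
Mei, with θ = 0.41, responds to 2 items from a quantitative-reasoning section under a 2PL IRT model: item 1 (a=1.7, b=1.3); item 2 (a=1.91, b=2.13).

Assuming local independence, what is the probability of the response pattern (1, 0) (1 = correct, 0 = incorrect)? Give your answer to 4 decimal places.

P(θ) = 1 / (1 + exp(−a(θ − b)))
P_1 = 1/(1+e^{1.5130}) = 0.1805
P_2 = 1/(1+e^{3.2852}) = 0.0361
L = P_1 × (1−P_2) = 0.1805 × 0.9639 = 0.17398

0.1740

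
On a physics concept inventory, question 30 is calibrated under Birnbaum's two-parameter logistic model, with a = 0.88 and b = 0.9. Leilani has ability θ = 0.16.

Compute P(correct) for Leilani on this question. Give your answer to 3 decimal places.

P(θ) = 1 / (1 + exp(−a(θ − b)))
Exponent: 0.88 × (0.16 − 0.9) = -0.6512
1/(1 + e^{0.6512}) = 0.3427

0.343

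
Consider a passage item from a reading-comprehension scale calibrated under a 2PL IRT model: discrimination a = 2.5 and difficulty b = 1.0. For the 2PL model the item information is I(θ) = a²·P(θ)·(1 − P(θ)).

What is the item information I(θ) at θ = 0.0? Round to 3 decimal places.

0.438

P = 1/(1+e^{2.5000}) = 0.0759
P(1−P) = 0.0759 × 0.9241 = 0.0701
I = a² × P(1−P) = 2.5² × 0.0701 = 0.43815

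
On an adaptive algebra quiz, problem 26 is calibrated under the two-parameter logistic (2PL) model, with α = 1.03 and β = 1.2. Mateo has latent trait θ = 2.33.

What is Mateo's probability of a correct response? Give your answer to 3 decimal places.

P(θ) = 1 / (1 + exp(−α(θ − β)))
Exponent: 1.03 × (2.33 − 1.2) = 1.1639
1/(1 + e^{-1.1639}) = 0.7620

0.762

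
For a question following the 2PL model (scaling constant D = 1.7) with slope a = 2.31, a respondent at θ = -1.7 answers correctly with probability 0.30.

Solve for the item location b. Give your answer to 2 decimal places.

-1.48

P(θ) = 1 / (1 + exp(−D·a(θ − b)))
logit(0.30) = ln(0.30/0.70) = -0.8473
b = θ − logit/(1.7·a) = -1.7 − (-0.8473)/3.9270 = -1.4842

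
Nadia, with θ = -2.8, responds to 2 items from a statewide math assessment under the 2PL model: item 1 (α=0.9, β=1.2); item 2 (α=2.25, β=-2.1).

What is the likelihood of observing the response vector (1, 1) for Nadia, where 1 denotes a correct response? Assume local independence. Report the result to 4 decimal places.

0.0046

P(θ) = 1 / (1 + exp(−α(θ − β)))
P_1 = 1/(1+e^{3.6000}) = 0.0266
P_2 = 1/(1+e^{1.5750}) = 0.1715
L = P_1 × P_2 = 0.0266 × 0.1715 = 0.00456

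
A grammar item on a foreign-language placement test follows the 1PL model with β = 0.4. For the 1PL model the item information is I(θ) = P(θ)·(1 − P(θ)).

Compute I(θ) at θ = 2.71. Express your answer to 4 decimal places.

P = 1/(1+e^{-2.3100}) = 0.9097
P(1−P) = 0.9097 × 0.0903 = 0.0821
I = P(1−P) = 0.08214

0.0821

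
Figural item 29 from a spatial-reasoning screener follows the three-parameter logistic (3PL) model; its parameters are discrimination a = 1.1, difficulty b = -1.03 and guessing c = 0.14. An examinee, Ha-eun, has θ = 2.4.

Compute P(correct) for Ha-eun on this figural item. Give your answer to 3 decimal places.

P(θ) = c + (1 − c) · 1 / (1 + exp(−a(θ − b)))
Exponent: 1.1 × (2.4 − (-1.03)) = 3.7730
1/(1 + e^{-3.7730}) = 0.9775
P = 0.14 + 0.86 × 0.9775 = 0.9807

0.981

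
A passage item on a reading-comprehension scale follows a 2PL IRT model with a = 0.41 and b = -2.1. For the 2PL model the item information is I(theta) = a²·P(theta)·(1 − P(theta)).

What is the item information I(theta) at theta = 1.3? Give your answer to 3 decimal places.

P = 1/(1+e^{-1.3940}) = 0.8012
P(1−P) = 0.8012 × 0.1988 = 0.1593
I = a² × P(1−P) = 0.41² × 0.1593 = 0.02677

0.027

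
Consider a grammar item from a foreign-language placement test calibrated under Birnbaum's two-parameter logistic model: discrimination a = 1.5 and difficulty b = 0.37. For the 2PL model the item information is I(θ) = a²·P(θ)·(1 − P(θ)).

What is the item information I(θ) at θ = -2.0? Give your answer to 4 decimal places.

P = 1/(1+e^{3.5550}) = 0.0278
P(1−P) = 0.0278 × 0.9722 = 0.0270
I = a² × P(1−P) = 1.5² × 0.0270 = 0.06078

0.0608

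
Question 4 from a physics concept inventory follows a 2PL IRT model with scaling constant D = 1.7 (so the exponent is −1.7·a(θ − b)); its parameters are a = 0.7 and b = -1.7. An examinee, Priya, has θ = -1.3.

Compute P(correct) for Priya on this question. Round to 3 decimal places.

0.617

P(θ) = 1 / (1 + exp(−D·a(θ − b)))
Exponent: 1.7 × 0.7 × (-1.3 − (-1.7)) = 0.4760
1/(1 + e^{-0.4760}) = 0.6168
P = 0.6168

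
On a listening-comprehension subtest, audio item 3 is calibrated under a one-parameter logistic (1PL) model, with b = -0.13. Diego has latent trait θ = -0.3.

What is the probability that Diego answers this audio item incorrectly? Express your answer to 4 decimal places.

P(θ) = 1 / (1 + exp(−(θ − b)))
Exponent: (-0.3 − (-0.13)) = -0.1700
1/(1 + e^{0.1700}) = 0.4576
P = 0.4576
P(incorrect) = 1 − 0.4576 = 0.5424

0.5424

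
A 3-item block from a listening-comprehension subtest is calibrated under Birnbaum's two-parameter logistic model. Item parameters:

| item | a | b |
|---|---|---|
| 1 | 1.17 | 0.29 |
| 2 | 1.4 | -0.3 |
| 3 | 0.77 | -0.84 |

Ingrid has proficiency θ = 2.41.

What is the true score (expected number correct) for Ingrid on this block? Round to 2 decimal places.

P(θ) = 1 / (1 + exp(−a(θ − b)))
P_1 = 1/(1+e^{-2.4804}) = 0.9228
P_2 = 1/(1+e^{-3.7940}) = 0.9780
P_3 = 1/(1+e^{-2.5025}) = 0.9243
E[score] = 0.9228 + 0.9780 + 0.9243 = 2.8251

2.83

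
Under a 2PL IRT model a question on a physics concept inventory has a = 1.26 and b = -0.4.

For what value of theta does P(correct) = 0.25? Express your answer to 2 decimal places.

P(theta) = 1 / (1 + exp(−a(theta − b)))
logit = ln(0.2500/0.7500) = -1.0986
theta = b + logit/(a) = -0.4 + (-1.0986)/1.2600 = -1.2719

-1.27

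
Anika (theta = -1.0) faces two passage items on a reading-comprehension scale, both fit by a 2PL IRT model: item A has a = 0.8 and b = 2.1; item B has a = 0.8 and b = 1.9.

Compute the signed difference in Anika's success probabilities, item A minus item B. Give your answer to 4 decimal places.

P(theta) = 1 / (1 + exp(−a(theta − b)))
P_A = 0.0773
P_B = 0.0895
P_A − P_B = -0.0122

-0.0122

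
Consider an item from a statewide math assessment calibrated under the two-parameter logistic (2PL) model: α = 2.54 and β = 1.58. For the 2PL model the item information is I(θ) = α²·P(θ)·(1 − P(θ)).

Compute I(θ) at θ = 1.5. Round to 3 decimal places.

P = 1/(1+e^{0.2032}) = 0.4494
P(1−P) = 0.4494 × 0.5506 = 0.2474
I = α² × P(1−P) = 2.54² × 0.2474 = 1.59636

1.596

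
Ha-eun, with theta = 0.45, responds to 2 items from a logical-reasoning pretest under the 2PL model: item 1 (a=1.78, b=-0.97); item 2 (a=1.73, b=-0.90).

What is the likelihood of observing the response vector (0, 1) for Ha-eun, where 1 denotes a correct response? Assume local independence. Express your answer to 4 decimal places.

P(theta) = 1 / (1 + exp(−a(theta − b)))
P_1 = 1/(1+e^{-2.5276}) = 0.9261
P_2 = 1/(1+e^{-2.3355}) = 0.9118
L = (1−P_1) × P_2 = 0.0739 × 0.9118 = 0.06742

0.0674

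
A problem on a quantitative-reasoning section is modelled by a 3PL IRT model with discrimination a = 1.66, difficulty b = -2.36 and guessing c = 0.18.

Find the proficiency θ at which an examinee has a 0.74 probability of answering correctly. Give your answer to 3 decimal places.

P(θ) = c + (1 − c) · 1 / (1 + exp(−a(θ − b)))
Remove guessing floor: (0.74 − 0.18)/(1 − 0.18) = 0.6829
logit = ln(0.6829/0.3171) = 0.7673
θ = b + logit/(a) = -2.36 + 0.7673/1.6600 = -1.8978

-1.898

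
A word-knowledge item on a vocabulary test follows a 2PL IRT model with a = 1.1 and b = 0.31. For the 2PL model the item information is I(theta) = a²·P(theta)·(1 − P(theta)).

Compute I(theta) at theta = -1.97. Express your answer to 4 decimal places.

0.0843

P = 1/(1+e^{2.5080}) = 0.0753
P(1−P) = 0.0753 × 0.9247 = 0.0696
I = a² × P(1−P) = 1.1² × 0.0696 = 0.08425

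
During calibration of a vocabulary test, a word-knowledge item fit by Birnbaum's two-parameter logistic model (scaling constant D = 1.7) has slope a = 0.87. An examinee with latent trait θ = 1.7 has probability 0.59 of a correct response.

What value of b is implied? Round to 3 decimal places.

P(θ) = 1 / (1 + exp(−D·a(θ − b)))
logit(0.59) = ln(0.59/0.41) = 0.3640
b = θ − logit/(1.7·a) = 1.7 − 0.3640/1.4790 = 1.4539

1.454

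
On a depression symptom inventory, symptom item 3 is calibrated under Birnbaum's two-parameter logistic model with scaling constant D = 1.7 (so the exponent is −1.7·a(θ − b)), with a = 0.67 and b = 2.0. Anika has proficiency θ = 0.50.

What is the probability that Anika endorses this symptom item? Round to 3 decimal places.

0.153

P(θ) = 1 / (1 + exp(−D·a(θ − b)))
Exponent: 1.7 × 0.67 × (0.50 − 2.0) = -1.7085
1/(1 + e^{1.7085}) = 0.1534
P = 0.1534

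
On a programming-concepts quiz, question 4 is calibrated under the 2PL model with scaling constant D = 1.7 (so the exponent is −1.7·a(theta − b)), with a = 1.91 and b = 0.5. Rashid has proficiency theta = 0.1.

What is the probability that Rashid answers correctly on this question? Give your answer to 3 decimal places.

0.214

P(theta) = 1 / (1 + exp(−D·a(theta − b)))
Exponent: 1.7 × 1.91 × (0.1 − 0.5) = -1.2988
1/(1 + e^{1.2988}) = 0.2144
P = 0.2144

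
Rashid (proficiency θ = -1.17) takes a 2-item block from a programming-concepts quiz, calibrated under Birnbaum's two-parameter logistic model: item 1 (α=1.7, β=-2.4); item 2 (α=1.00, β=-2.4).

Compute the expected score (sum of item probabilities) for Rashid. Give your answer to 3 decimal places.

1.664

P(θ) = 1 / (1 + exp(−α(θ − β)))
P_1 = 1/(1+e^{-2.0910}) = 0.8900
P_2 = 1/(1+e^{-1.2300}) = 0.7738
E[score] = 0.8900 + 0.7738 = 1.6638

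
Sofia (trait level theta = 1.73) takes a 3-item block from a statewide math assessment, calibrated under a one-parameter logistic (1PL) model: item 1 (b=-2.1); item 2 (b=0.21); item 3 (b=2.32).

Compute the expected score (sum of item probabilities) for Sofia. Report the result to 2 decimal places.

2.16

P(theta) = 1 / (1 + exp(−(theta − b)))
P_1 = 1/(1+e^{-3.8300}) = 0.9788
P_2 = 1/(1+e^{-1.5200}) = 0.8205
P_3 = 1/(1+e^{0.5900}) = 0.3566
E[score] = 0.9788 + 0.8205 + 0.3566 = 2.1559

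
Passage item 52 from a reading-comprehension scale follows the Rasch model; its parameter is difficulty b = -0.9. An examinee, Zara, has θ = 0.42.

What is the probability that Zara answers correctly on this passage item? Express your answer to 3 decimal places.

P(θ) = 1 / (1 + exp(−(θ − b)))
Exponent: (0.42 − (-0.9)) = 1.3200
1/(1 + e^{-1.3200}) = 0.7892
P = 0.7892

0.789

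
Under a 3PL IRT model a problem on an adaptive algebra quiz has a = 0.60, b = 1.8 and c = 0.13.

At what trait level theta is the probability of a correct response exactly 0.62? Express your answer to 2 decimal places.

P(theta) = c + (1 − c) · 1 / (1 + exp(−a(theta − b)))
Remove guessing floor: (0.62 − 0.13)/(1 − 0.13) = 0.5632
logit = ln(0.5632/0.4368) = 0.2542
theta = b + logit/(a) = 1.8 + 0.2542/0.6000 = 2.2237

2.22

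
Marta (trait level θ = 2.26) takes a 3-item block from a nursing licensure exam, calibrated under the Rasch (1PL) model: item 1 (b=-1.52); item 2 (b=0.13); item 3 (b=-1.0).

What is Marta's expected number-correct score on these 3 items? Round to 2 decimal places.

2.83

P(θ) = 1 / (1 + exp(−(θ − b)))
P_1 = 1/(1+e^{-3.7800}) = 0.9777
P_2 = 1/(1+e^{-2.1300}) = 0.8938
P_3 = 1/(1+e^{-3.2600}) = 0.9630
E[score] = 0.9777 + 0.8938 + 0.9630 = 2.8345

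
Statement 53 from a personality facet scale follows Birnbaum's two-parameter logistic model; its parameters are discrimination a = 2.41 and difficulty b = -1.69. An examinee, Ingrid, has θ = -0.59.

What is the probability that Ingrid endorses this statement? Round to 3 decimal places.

P(θ) = 1 / (1 + exp(−a(θ − b)))
Exponent: 2.41 × (-0.59 − (-1.69)) = 2.6510
1/(1 + e^{-2.6510}) = 0.9341

0.934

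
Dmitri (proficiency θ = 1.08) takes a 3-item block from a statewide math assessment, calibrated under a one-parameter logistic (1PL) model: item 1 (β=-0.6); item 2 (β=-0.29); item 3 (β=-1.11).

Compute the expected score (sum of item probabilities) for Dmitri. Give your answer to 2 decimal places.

P(θ) = 1 / (1 + exp(−(θ − β)))
P_1 = 1/(1+e^{-1.6800}) = 0.8429
P_2 = 1/(1+e^{-1.3700}) = 0.7974
P_3 = 1/(1+e^{-2.1900}) = 0.8993
E[score] = 0.8429 + 0.7974 + 0.8993 = 2.5396

2.54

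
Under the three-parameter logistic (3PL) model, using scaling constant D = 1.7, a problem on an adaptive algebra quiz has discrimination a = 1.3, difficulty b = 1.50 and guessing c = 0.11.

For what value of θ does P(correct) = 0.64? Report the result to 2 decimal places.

P(θ) = c + (1 − c) · 1 / (1 + exp(−D·a(θ − b)))
Remove guessing floor: (0.64 − 0.11)/(1 − 0.11) = 0.5955
logit = ln(0.5955/0.4045) = 0.3868
θ = b + logit/(1.7·a) = 1.50 + 0.3868/2.2100 = 1.6750

1.68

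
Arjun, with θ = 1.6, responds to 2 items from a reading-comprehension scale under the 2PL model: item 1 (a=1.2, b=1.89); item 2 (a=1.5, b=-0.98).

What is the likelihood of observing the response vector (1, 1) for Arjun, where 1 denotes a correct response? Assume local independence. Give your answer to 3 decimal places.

0.405

P(θ) = 1 / (1 + exp(−a(θ − b)))
P_1 = 1/(1+e^{0.3480}) = 0.4139
P_2 = 1/(1+e^{-3.8700}) = 0.9796
L = P_1 × P_2 = 0.4139 × 0.9796 = 0.40541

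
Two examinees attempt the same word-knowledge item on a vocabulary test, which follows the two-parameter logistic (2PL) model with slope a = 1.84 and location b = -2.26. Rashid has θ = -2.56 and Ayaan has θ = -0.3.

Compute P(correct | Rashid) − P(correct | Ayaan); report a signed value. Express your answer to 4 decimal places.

-0.6082

P(θ) = 1 / (1 + exp(−a(θ − b)))
P(Rashid) = 0.3654  [exponent -0.5520]
P(Ayaan) = 0.9736  [exponent 3.6064]
Difference = 0.3654 − 0.9736 = -0.6082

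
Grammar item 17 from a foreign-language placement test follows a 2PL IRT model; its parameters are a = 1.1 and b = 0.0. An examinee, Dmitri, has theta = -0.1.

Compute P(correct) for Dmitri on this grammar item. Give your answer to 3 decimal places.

0.473

P(theta) = 1 / (1 + exp(−a(theta − b)))
Exponent: 1.1 × (-0.1 − 0.0) = -0.1100
1/(1 + e^{0.1100}) = 0.4725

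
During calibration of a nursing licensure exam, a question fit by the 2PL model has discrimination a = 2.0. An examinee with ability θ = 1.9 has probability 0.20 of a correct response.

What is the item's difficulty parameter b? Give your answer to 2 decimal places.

P(θ) = 1 / (1 + exp(−a(θ − b)))
logit(0.20) = ln(0.20/0.80) = -1.3863
b = θ − logit/(a) = 1.9 − (-1.3863)/2.0000 = 2.5931

2.59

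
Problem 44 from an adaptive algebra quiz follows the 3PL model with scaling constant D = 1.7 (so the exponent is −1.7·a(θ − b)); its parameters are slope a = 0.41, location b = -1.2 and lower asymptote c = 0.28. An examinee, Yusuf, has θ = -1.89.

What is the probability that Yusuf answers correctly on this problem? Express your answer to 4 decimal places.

P(θ) = c + (1 − c) · 1 / (1 + exp(−D·a(θ − b)))
Exponent: 1.7 × 0.41 × (-1.89 − (-1.2)) = -0.4809
1/(1 + e^{0.4809}) = 0.3820
P = 0.28 + 0.72 × 0.3820 = 0.5551

0.5551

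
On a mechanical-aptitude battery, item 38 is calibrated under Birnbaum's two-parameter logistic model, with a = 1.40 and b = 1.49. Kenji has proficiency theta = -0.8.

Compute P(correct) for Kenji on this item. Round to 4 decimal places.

0.0389

P(theta) = 1 / (1 + exp(−a(theta − b)))
Exponent: 1.40 × (-0.8 − 1.49) = -3.2060
1/(1 + e^{3.2060}) = 0.0389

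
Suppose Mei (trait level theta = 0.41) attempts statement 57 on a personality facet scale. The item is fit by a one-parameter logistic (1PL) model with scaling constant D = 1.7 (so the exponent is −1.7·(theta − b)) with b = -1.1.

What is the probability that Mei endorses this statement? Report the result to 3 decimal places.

0.929

P(theta) = 1 / (1 + exp(−D·(theta − b)))
Exponent: 1.7 × (0.41 − (-1.1)) = 2.5670
1/(1 + e^{-2.5670}) = 0.9287
P = 0.9287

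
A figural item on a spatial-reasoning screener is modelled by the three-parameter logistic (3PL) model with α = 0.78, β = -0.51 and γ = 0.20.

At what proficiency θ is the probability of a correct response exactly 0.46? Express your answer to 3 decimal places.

-1.447

P(θ) = γ + (1 − γ) · 1 / (1 + exp(−α(θ − β)))
Remove guessing floor: (0.46 − 0.20)/(1 − 0.20) = 0.3250
logit = ln(0.3250/0.6750) = -0.7309
θ = β + logit/(α) = -0.51 + (-0.7309)/0.7800 = -1.4470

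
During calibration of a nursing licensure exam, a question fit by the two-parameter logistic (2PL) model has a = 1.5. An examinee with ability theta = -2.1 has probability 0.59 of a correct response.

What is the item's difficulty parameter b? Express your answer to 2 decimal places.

P(theta) = 1 / (1 + exp(−a(theta − b)))
logit(0.59) = ln(0.59/0.41) = 0.3640
b = theta − logit/(a) = -2.1 − 0.3640/1.5000 = -2.3426

-2.34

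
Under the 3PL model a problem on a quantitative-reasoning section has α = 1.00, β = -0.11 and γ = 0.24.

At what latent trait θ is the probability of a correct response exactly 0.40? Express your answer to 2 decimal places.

P(θ) = γ + (1 − γ) · 1 / (1 + exp(−α(θ − β)))
Remove guessing floor: (0.40 − 0.24)/(1 − 0.24) = 0.2105
logit = ln(0.2105/0.7895) = -1.3218
θ = β + logit/(α) = -0.11 + (-1.3218)/1.0000 = -1.4318

-1.43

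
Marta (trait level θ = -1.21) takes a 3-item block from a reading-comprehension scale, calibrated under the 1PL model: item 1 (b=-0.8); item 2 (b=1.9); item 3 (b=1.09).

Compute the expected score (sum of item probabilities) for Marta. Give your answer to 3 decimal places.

P(θ) = 1 / (1 + exp(−(θ − b)))
P_1 = 1/(1+e^{0.4100}) = 0.3989
P_2 = 1/(1+e^{3.1100}) = 0.0427
P_3 = 1/(1+e^{2.3000}) = 0.0911
E[score] = 0.3989 + 0.0427 + 0.0911 = 0.5327

0.533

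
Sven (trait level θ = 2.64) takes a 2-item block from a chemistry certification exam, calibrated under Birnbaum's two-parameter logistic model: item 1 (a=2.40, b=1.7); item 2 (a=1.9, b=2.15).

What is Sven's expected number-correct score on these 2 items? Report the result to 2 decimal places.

P(θ) = 1 / (1 + exp(−a(θ − b)))
P_1 = 1/(1+e^{-2.2560}) = 0.9052
P_2 = 1/(1+e^{-0.9310}) = 0.7173
E[score] = 0.9052 + 0.7173 = 1.6224

1.62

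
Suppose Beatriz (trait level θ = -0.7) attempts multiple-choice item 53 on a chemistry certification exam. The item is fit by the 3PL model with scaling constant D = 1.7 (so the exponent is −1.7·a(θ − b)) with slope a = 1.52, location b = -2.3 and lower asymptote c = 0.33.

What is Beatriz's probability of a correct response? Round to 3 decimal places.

P(θ) = c + (1 − c) · 1 / (1 + exp(−D·a(θ − b)))
Exponent: 1.7 × 1.52 × (-0.7 − (-2.3)) = 4.1344
1/(1 + e^{-4.1344}) = 0.9842
P = 0.33 + 0.67 × 0.9842 = 0.9894

0.989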